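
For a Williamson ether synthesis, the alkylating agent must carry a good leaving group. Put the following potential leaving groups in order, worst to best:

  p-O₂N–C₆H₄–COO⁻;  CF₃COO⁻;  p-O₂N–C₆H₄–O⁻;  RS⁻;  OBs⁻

RS⁻ < p-O₂N–C₆H₄–O⁻ < p-O₂N–C₆H₄–COO⁻ < CF₃COO⁻ < OBs⁻

Leaving-group ability tracks the stability of the departed species; conjugate-acid pKₐ is the usual yardstick (lower pKₐ → better LG).
OBs⁻: pKₐ(p-BrC₆H₄SO₃H) ≈ -2.8 — arenesulfonate with a p-bromo substituent
CF₃COO⁻: pKₐ(CF₃COOH) ≈ 0.2 — strongly electron-withdrawing CF₃ stabilises the carboxylate
p-O₂N–C₆H₄–COO⁻: pKₐ(p-nitrobenzoic acid) ≈ 3.4 — electron-withdrawing nitro group stabilises the carboxylate
p-O₂N–C₆H₄–O⁻: pKₐ(p-nitrophenol) ≈ 7.2
RS⁻: pKₐ(RSH (a thiol)) ≈ 10.5
Listed from poorest to best leaving group as asked.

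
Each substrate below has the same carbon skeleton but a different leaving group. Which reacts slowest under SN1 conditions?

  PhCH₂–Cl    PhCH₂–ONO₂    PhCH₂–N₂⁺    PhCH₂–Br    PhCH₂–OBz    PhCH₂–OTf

Same R in every case — rank the leaving groups.
The more stable X⁻ (or X) is on its own — i.e. the weaker a base it is — the better a leaving group it makes.
PhCH₂–N₂⁺ loses N₂: no meaningful conjugate acid; N₂ departs as an exceptionally stable neutral molecule
PhCH₂–OTf loses OTf⁻: pKₐ(CF₃SO₃H (triflic acid)) ≈ -14
PhCH₂–Br loses Br⁻: pKₐ(HBr) ≈ -9
PhCH₂–Cl loses Cl⁻: pKₐ(HCl) ≈ -7
PhCH₂–ONO₂ loses NO₃⁻: pKₐ(HNO₃) ≈ -1.3
PhCH₂–OBz loses PhCOO⁻: pKₐ(C₆H₅COOH) ≈ 4.2

PhCH₂–OBz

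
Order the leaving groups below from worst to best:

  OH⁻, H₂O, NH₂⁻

NH₂⁻ < OH⁻ < H₂O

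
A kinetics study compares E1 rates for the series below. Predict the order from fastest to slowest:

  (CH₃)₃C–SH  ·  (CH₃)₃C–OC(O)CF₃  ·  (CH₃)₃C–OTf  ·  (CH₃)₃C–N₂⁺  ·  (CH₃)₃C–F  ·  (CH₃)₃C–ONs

Identical carbon frameworks mean the comparison reduces to leaving-group quality.
A good leaving group is a weak base: the lower the pKₐ of its conjugate acid, the more readily it departs.
(CH₃)₃C–N₂⁺ loses N₂: no meaningful conjugate acid; N₂ departs as an exceptionally stable neutral molecule
(CH₃)₃C–OTf loses OTf⁻: pKₐ(CF₃SO₃H (triflic acid)) ≈ -14
(CH₃)₃C–ONs loses ONs⁻: pKₐ(p-O₂NC₆H₄SO₃H) ≈ -3.5
(CH₃)₃C–OC(O)CF₃ loses CF₃COO⁻: pKₐ(CF₃COOH) ≈ 0.2
(CH₃)₃C–F loses F⁻: pKₐ(HF) ≈ 3.2
(CH₃)₃C–SH loses HS⁻: pKₐ(H₂S) ≈ 7

(CH₃)₃C–N₂⁺ > (CH₃)₃C–OTf > (CH₃)₃C–ONs > (CH₃)₃C–OC(O)CF₃ > (CH₃)₃C–F > (CH₃)₃C–SH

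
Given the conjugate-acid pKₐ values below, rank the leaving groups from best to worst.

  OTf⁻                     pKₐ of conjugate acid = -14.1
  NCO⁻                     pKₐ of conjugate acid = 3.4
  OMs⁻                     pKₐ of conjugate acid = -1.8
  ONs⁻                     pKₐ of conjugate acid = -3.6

OTf⁻ > ONs⁻ > OMs⁻ > NCO⁻

Lower conjugate-acid pKₐ ⇒ weaker base ⇒ better leaving group.
Sorting by the given values: OTf⁻ (-14.1), ONs⁻ (-3.6), OMs⁻ (-1.8), NCO⁻ (3.4).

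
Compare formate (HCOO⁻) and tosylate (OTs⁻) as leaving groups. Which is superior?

tosylate (OTs⁻)

tosylate (OTs⁻) is the better leaving group.
pKₐ(p-CH₃C₆H₄SO₃H (TsOH)) ≈ -2.8 versus pKₐ(HCOOH) ≈ 3.8: tosylate (OTs⁻) is the much weaker base.
Resonance-delocalised arenesulfonate.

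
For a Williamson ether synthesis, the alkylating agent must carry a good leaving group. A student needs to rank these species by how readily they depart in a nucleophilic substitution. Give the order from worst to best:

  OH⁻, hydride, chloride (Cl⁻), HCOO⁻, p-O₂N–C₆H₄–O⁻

hydride < OH⁻ < p-O₂N–C₆H₄–O⁻ < HCOO⁻ < chloride (Cl⁻)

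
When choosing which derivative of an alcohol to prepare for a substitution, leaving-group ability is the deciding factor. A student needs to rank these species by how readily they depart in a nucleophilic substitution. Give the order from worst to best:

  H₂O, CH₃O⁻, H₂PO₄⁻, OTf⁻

The more stable X⁻ (or X) is on its own — i.e. the weaker a base it is — the better a leaving group it makes.
OTf⁻: pKₐ(CF₃SO₃H (triflic acid)) ≈ -14
H₂O: pKₐ(H₃O⁺) ≈ -1.7
H₂PO₄⁻: pKₐ(H₃PO₄) ≈ 2.1
CH₃O⁻: pKₐ(CH₃OH) ≈ 15.5
The question asks for worst first, so the sequence is read in increasing leaving-group ability.

CH₃O⁻ < H₂PO₄⁻ < H₂O < OTf⁻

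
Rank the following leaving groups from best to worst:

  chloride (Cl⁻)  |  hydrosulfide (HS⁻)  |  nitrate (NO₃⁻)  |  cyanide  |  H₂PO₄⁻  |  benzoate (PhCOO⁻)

chloride (Cl⁻) > nitrate (NO₃⁻) > H₂PO₄⁻ > benzoate (PhCOO⁻) > hydrosulfide (HS⁻) > cyanide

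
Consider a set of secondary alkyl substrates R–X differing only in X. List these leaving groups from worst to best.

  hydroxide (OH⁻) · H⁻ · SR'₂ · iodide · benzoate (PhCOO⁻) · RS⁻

A good leaving group is a weak base: the lower the pKₐ of its conjugate acid, the more readily it departs.
iodide: pKₐ(HI) ≈ -10
SR'₂: pKₐ(R'₂SH⁺) ≈ -7
benzoate (PhCOO⁻): pKₐ(C₆H₅COOH) ≈ 4.2
RS⁻: pKₐ(RSH (a thiol)) ≈ 10.5
hydroxide (OH⁻): pKₐ(H₂O) ≈ 15.7
H⁻: pKₐ(H₂) ≈ 36
Reversing gives the worst-to-best order requested.

H⁻ < hydroxide (OH⁻) < RS⁻ < benzoate (PhCOO⁻) < SR'₂ < iodide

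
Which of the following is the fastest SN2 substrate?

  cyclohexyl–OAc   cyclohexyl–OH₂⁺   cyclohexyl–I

cyclohexyl–I

Same R in every case — rank the leaving groups.
Leaving-group ability tracks the stability of the departed species; conjugate-acid pKₐ is the usual yardstick (lower pKₐ → better LG).
cyclohexyl–I loses I⁻: pKₐ(HI) ≈ -10
cyclohexyl–OH₂⁺ loses H₂O: pKₐ(H₃O⁺) ≈ -1.7
cyclohexyl–OAc loses AcO⁻: pKₐ(CH₃COOH) ≈ 4.8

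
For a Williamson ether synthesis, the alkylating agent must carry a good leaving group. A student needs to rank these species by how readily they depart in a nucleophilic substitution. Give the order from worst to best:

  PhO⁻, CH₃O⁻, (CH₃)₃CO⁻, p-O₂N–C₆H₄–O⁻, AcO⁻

(CH₃)₃CO⁻ < CH₃O⁻ < PhO⁻ < p-O₂N–C₆H₄–O⁻ < AcO⁻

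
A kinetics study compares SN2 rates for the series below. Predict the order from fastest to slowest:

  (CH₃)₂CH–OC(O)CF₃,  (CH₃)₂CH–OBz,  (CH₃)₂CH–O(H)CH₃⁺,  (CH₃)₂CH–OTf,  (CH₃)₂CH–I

With the same alkyl group throughout, only the leaving group differentiates the rates.
Leaving-group ability tracks the stability of the departed species; conjugate-acid pKₐ is the usual yardstick (lower pKₐ → better LG).
(CH₃)₂CH–OTf loses OTf⁻: pKₐ(CF₃SO₃H (triflic acid)) ≈ -14
(CH₃)₂CH–I loses I⁻: pKₐ(HI) ≈ -10
(CH₃)₂CH–O(H)CH₃⁺ loses R'OH: pKₐ(R'OH₂⁺) ≈ -2.4
(CH₃)₂CH–OC(O)CF₃ loses CF₃COO⁻: pKₐ(CF₃COOH) ≈ 0.2
(CH₃)₂CH–OBz loses PhCOO⁻: pKₐ(C₆H₅COOH) ≈ 4.2

(CH₃)₂CH–OTf > (CH₃)₂CH–I > (CH₃)₂CH–O(H)CH₃⁺ > (CH₃)₂CH–OC(O)CF₃ > (CH₃)₂CH–OBz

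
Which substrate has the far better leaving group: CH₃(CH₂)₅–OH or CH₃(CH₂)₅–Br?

From CH₃(CH₂)₅–OH the departing group would be OH⁻ (pKₐ(H₂O) ≈ 15.7). Strong base; essentially never leaves without prior activation.
From CH₃(CH₂)₅–Br the leaving group is Br⁻ (pKₐ(HBr) ≈ -9). Weak base; good leaving group.
(In practice CH₃(CH₂)₅–Br is made from CH₃(CH₂)₅–OH by treatment with PBr₃, replacing the hydroxyl with bromide.)

CH₃(CH₂)₅–Br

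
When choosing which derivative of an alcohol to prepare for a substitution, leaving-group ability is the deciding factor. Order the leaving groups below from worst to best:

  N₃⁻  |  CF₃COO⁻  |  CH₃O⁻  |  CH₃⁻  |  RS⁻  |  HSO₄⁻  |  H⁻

Rank by basicity of the departing species: weakest base leaves most easily.
HSO₄⁻: pKₐ(H₂SO₄) ≈ -3
CF₃COO⁻: pKₐ(CF₃COOH) ≈ 0.2
N₃⁻: pKₐ(HN₃) ≈ 4.7
RS⁻: pKₐ(RSH (a thiol)) ≈ 10.5
CH₃O⁻: pKₐ(CH₃OH) ≈ 15.5
H⁻: pKₐ(H₂) ≈ 36
CH₃⁻: pKₐ(CH₄) ≈ 48
Reversing gives the worst-to-best order requested.

CH₃⁻ < H⁻ < CH₃O⁻ < RS⁻ < N₃⁻ < CF₃COO⁻ < HSO₄⁻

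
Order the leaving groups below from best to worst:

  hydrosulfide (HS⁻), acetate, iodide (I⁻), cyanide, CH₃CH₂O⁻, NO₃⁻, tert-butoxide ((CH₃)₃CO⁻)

iodide (I⁻): pKₐ(HI) ≈ -10
NO₃⁻: pKₐ(HNO₃) ≈ -1.3
acetate: pKₐ(CH₃COOH) ≈ 4.8
hydrosulfide (HS⁻): pKₐ(H₂S) ≈ 7
cyanide: pKₐ(HCN) ≈ 9.2 — sp carbon stabilises the charge somewhat, but still a poor LG
CH₃CH₂O⁻: pKₐ(CH₃CH₂OH) ≈ 16 — strong base; alkoxides do not leave unassisted
tert-butoxide ((CH₃)₃CO⁻): pKₐ(t-BuOH) ≈ 18 — bulky, strongly basic alkoxide

iodide (I⁻) > NO₃⁻ > acetate > hydrosulfide (HS⁻) > cyanide > CH₃CH₂O⁻ > tert-butoxide ((CH₃)₃CO⁻)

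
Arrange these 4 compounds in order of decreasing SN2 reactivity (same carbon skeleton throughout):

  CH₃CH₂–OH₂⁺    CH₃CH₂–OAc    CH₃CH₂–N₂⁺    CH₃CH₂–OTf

The skeletons are identical, so relative rate is governed entirely by leaving-group ability.
The more stable X⁻ (or X) is on its own — i.e. the weaker a base it is — the better a leaving group it makes.
CH₃CH₂–N₂⁺ loses N₂: no meaningful conjugate acid; N₂ departs as an exceptionally stable neutral molecule
CH₃CH₂–OTf loses OTf⁻: pKₐ(CF₃SO₃H (triflic acid)) ≈ -14
CH₃CH₂–OH₂⁺ loses H₂O: pKₐ(H₃O⁺) ≈ -1.7
CH₃CH₂–OAc loses AcO⁻: pKₐ(CH₃COOH) ≈ 4.8

CH₃CH₂–N₂⁺ > CH₃CH₂–OTf > CH₃CH₂–OH₂⁺ > CH₃CH₂–OAc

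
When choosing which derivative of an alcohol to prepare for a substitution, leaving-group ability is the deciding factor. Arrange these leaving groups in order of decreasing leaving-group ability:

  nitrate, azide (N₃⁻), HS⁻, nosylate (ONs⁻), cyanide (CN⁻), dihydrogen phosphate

nosylate (ONs⁻) > nitrate > dihydrogen phosphate > azide (N₃⁻) > HS⁻ > cyanide (CN⁻)

Leaving-group ability tracks the stability of the departed species; conjugate-acid pKₐ is the usual yardstick (lower pKₐ → better LG).
nosylate (ONs⁻): pKₐ(p-O₂NC₆H₄SO₃H) ≈ -3.5
nitrate: pKₐ(HNO₃) ≈ -1.3
dihydrogen phosphate: pKₐ(H₃PO₄) ≈ 2.1
azide (N₃⁻): pKₐ(HN₃) ≈ 4.7
HS⁻: pKₐ(H₂S) ≈ 7
cyanide (CN⁻): pKₐ(HCN) ≈ 9.2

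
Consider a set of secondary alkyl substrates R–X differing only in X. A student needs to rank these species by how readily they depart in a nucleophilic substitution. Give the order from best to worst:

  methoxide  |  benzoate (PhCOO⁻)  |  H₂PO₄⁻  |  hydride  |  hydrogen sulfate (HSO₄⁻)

Rank by basicity of the departing species: weakest base leaves most easily.
hydrogen sulfate (HSO₄⁻): pKₐ(H₂SO₄) ≈ -3
H₂PO₄⁻: pKₐ(H₃PO₄) ≈ 2.1
benzoate (PhCOO⁻): pKₐ(C₆H₅COOH) ≈ 4.2
methoxide: pKₐ(CH₃OH) ≈ 15.5
hydride: pKₐ(H₂) ≈ 36

hydrogen sulfate (HSO₄⁻) > H₂PO₄⁻ > benzoate (PhCOO⁻) > methoxide > hydride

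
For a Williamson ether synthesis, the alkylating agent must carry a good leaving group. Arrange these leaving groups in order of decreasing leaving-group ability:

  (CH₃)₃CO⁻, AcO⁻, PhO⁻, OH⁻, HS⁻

A good leaving group is a weak base: the lower the pKₐ of its conjugate acid, the more readily it departs.
AcO⁻: pKₐ(CH₃COOH) ≈ 4.8 — resonance-stabilised but still a weak base
HS⁻: pKₐ(H₂S) ≈ 7 — larger and more polarisable than the oxygen analogue
PhO⁻: pKₐ(C₆H₅OH (phenol)) ≈ 10
OH⁻: pKₐ(H₂O) ≈ 15.7
(CH₃)₃CO⁻: pKₐ(t-BuOH) ≈ 18 — bulky, strongly basic alkoxide

AcO⁻ > HS⁻ > PhO⁻ > OH⁻ > (CH₃)₃CO⁻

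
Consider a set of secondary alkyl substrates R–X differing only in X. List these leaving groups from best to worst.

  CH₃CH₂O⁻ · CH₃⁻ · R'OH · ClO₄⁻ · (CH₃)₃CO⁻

ClO₄⁻ > R'OH > CH₃CH₂O⁻ > (CH₃)₃CO⁻ > CH₃⁻

Leaving-group ability tracks the stability of the departed species; conjugate-acid pKₐ is the usual yardstick (lower pKₐ → better LG).
ClO₄⁻: pKₐ(HClO₄) ≈ -10
R'OH: pKₐ(R'OH₂⁺) ≈ -2.4
CH₃CH₂O⁻: pKₐ(CH₃CH₂OH) ≈ 16
(CH₃)₃CO⁻: pKₐ(t-BuOH) ≈ 18
CH₃⁻: pKₐ(CH₄) ≈ 48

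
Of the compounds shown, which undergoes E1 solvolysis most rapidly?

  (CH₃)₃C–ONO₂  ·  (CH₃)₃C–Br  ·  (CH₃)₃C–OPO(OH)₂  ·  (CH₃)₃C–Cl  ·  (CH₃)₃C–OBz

Identical carbon frameworks mean the comparison reduces to leaving-group quality.
Rank by basicity of the departing species: weakest base leaves most easily.
(CH₃)₃C–Br loses Br⁻: pKₐ(HBr) ≈ -9
(CH₃)₃C–Cl loses Cl⁻: pKₐ(HCl) ≈ -7
(CH₃)₃C–ONO₂ loses NO₃⁻: pKₐ(HNO₃) ≈ -1.3
(CH₃)₃C–OPO(OH)₂ loses H₂PO₄⁻: pKₐ(H₃PO₄) ≈ 2.1
(CH₃)₃C–OBz loses PhCOO⁻: pKₐ(C₆H₅COOH) ≈ 4.2

(CH₃)₃C–Br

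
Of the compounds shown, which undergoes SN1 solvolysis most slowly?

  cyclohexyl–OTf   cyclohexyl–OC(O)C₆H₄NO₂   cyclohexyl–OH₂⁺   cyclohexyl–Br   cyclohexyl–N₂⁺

The skeletons are identical, so relative rate is governed entirely by leaving-group ability.
Rank by basicity of the departing species: weakest base leaves most easily.
cyclohexyl–N₂⁺ loses N₂: no meaningful conjugate acid; N₂ departs as an exceptionally stable neutral molecule
cyclohexyl–OTf loses OTf⁻: pKₐ(CF₃SO₃H (triflic acid)) ≈ -14
cyclohexyl–Br loses Br⁻: pKₐ(HBr) ≈ -9
cyclohexyl–OH₂⁺ loses H₂O: pKₐ(H₃O⁺) ≈ -1.7
cyclohexyl–OC(O)C₆H₄NO₂ loses p-O₂N–C₆H₄–COO⁻: pKₐ(p-nitrobenzoic acid) ≈ 3.4

cyclohexyl–OC(O)C₆H₄NO₂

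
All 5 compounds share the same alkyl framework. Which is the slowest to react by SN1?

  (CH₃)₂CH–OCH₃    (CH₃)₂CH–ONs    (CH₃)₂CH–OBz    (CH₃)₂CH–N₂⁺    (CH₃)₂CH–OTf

(CH₃)₂CH–OCH₃

Same R in every case — rank the leaving groups.
Leaving-group ability tracks the stability of the departed species; conjugate-acid pKₐ is the usual yardstick (lower pKₐ → better LG).
(CH₃)₂CH–N₂⁺ loses N₂: no meaningful conjugate acid; N₂ departs as an exceptionally stable neutral molecule
(CH₃)₂CH–OTf loses OTf⁻: pKₐ(CF₃SO₃H (triflic acid)) ≈ -14
(CH₃)₂CH–ONs loses ONs⁻: pKₐ(p-O₂NC₆H₄SO₃H) ≈ -3.5
(CH₃)₂CH–OBz loses PhCOO⁻: pKₐ(C₆H₅COOH) ≈ 4.2
(CH₃)₂CH–OCH₃ loses CH₃O⁻: pKₐ(CH₃OH) ≈ 15.5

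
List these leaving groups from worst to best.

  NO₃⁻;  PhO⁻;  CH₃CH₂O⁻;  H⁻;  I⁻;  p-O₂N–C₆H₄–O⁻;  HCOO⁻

The more stable X⁻ (or X) is on its own — i.e. the weaker a base it is — the better a leaving group it makes.
I⁻: pKₐ(HI) ≈ -10 — large, highly polarisable; very weak base
NO₃⁻: pKₐ(HNO₃) ≈ -1.3
HCOO⁻: pKₐ(HCOOH) ≈ 3.8
p-O₂N–C₆H₄–O⁻: pKₐ(p-nitrophenol) ≈ 7.2 — nitro group delocalises the charge; the classic chromogenic LG
PhO⁻: pKₐ(C₆H₅OH (phenol)) ≈ 10 — resonance into the ring helps, but still a poor LG
CH₃CH₂O⁻: pKₐ(CH₃CH₂OH) ≈ 16 — strong base; alkoxides do not leave unassisted
H⁻: pKₐ(H₂) ≈ 36 — extremely strong base; leaves only in special hydride-transfer contexts
Reversing gives the worst-to-best order requested.

H⁻ < CH₃CH₂O⁻ < PhO⁻ < p-O₂N–C₆H₄–O⁻ < HCOO⁻ < NO₃⁻ < I⁻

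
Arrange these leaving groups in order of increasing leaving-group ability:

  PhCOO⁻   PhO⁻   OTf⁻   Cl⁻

PhO⁻ < PhCOO⁻ < Cl⁻ < OTf⁻

Rank by basicity of the departing species: weakest base leaves most easily.
OTf⁻: pKₐ(CF₃SO₃H (triflic acid)) ≈ -14 — charge spread over three oxygens and a CF₃ group; the premier leaving group in synthesis
Cl⁻: pKₐ(HCl) ≈ -7
PhCOO⁻: pKₐ(C₆H₅COOH) ≈ 4.2 — aryl carboxylate
PhO⁻: pKₐ(C₆H₅OH (phenol)) ≈ 10 — resonance into the ring helps, but still a poor LG
Reversing gives the worst-to-best order requested.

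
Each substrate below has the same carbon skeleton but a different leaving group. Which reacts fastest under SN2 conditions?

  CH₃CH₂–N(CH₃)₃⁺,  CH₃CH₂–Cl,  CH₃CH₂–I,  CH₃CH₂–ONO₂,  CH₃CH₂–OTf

CH₃CH₂–OTf

With the same alkyl group throughout, only the leaving group differentiates the rates.
The more stable X⁻ (or X) is on its own — i.e. the weaker a base it is — the better a leaving group it makes.
CH₃CH₂–OTf loses OTf⁻: pKₐ(CF₃SO₃H (triflic acid)) ≈ -14
CH₃CH₂–I loses I⁻: pKₐ(HI) ≈ -10
CH₃CH₂–Cl loses Cl⁻: pKₐ(HCl) ≈ -7
CH₃CH₂–ONO₂ loses NO₃⁻: pKₐ(HNO₃) ≈ -1.3
CH₃CH₂–N(CH₃)₃⁺ loses NR'₃: pKₐ(R'₃NH⁺) ≈ 10.7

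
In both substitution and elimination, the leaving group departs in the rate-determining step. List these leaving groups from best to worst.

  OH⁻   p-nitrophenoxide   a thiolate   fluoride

A good leaving group is a weak base: the lower the pKₐ of its conjugate acid, the more readily it departs.
fluoride: pKₐ(HF) ≈ 3.2
p-nitrophenoxide: pKₐ(p-nitrophenol) ≈ 7.2
a thiolate: pKₐ(RSH (a thiol)) ≈ 10.5
OH⁻: pKₐ(H₂O) ≈ 15.7

fluoride > p-nitrophenoxide > a thiolate > OH⁻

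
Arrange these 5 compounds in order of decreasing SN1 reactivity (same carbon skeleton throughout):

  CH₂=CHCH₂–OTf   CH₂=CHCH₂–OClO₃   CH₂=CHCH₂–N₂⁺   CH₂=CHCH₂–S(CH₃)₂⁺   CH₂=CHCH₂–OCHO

CH₂=CHCH₂–N₂⁺ > CH₂=CHCH₂–OTf > CH₂=CHCH₂–OClO₃ > CH₂=CHCH₂–S(CH₃)₂⁺ > CH₂=CHCH₂–OCHO

Same R in every case — rank the leaving groups.
Leaving-group ability tracks the stability of the departed species; conjugate-acid pKₐ is the usual yardstick (lower pKₐ → better LG).
CH₂=CHCH₂–N₂⁺ loses N₂: no meaningful conjugate acid; N₂ departs as an exceptionally stable neutral molecule
CH₂=CHCH₂–OTf loses OTf⁻: pKₐ(CF₃SO₃H (triflic acid)) ≈ -14
CH₂=CHCH₂–OClO₃ loses ClO₄⁻: pKₐ(HClO₄) ≈ -10
CH₂=CHCH₂–S(CH₃)₂⁺ loses SR'₂: pKₐ(R'₂SH⁺) ≈ -7
CH₂=CHCH₂–OCHO loses HCOO⁻: pKₐ(HCOOH) ≈ 3.8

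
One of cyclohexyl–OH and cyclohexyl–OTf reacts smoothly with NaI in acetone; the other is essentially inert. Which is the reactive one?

From cyclohexyl–OH the departing group would be OH⁻ (pKₐ(H₂O) ≈ 15.7). Strong base; essentially never leaves without prior activation.
From cyclohexyl–OTf the leaving group is OTf⁻ (pKₐ(CF₃SO₃H (triflic acid)) ≈ -14). Charge spread over three oxygens and a CF₃ group; the premier leaving group in synthesis.
(In practice cyclohexyl–OTf is made from cyclohexyl–OH by treatment with Tf₂O / 2,6-lutidine, converting the hydroxyl into a triflate.)

cyclohexyl–OTf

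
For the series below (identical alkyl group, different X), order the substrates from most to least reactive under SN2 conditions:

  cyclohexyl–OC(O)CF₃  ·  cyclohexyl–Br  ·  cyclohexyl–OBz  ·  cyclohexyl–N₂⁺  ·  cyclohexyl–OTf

The skeletons are identical, so relative rate is governed entirely by leaving-group ability.
Rank by basicity of the departing species: weakest base leaves most easily.
cyclohexyl–N₂⁺ loses N₂: no meaningful conjugate acid; N₂ departs as an exceptionally stable neutral molecule
cyclohexyl–OTf loses OTf⁻: pKₐ(CF₃SO₃H (triflic acid)) ≈ -14
cyclohexyl–Br loses Br⁻: pKₐ(HBr) ≈ -9
cyclohexyl–OC(O)CF₃ loses CF₃COO⁻: pKₐ(CF₃COOH) ≈ 0.2
cyclohexyl–OBz loses PhCOO⁻: pKₐ(C₆H₅COOH) ≈ 4.2

cyclohexyl–N₂⁺ > cyclohexyl–OTf > cyclohexyl–Br > cyclohexyl–OC(O)CF₃ > cyclohexyl–OBz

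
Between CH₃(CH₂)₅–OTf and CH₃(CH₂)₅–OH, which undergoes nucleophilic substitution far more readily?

CH₃(CH₂)₅–OTf

From CH₃(CH₂)₅–OH the departing group would be OH⁻ (pKₐ(H₂O) ≈ 15.7). Strong base; essentially never leaves without prior activation.
From CH₃(CH₂)₅–OTf the leaving group is OTf⁻ (pKₐ(CF₃SO₃H (triflic acid)) ≈ -14). Charge spread over three oxygens and a CF₃ group; the premier leaving group in synthesis.
(In practice CH₃(CH₂)₅–OTf is made from CH₃(CH₂)₅–OH by treatment with Tf₂O / 2,6-lutidine, converting the hydroxyl into a triflate.)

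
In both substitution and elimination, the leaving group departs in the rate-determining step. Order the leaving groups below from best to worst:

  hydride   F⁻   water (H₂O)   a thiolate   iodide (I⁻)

iodide (I⁻): pKₐ(HI) ≈ -10 — large, highly polarisable; very weak base
water (H₂O): pKₐ(H₃O⁺) ≈ -1.7 — neutral; leaves from a protonated alcohol (R–OH₂⁺)
F⁻: pKₐ(HF) ≈ 3.2 — small and strongly basic; the poor halide leaving group
a thiolate: pKₐ(RSH (a thiol)) ≈ 10.5 — moderately basic; rarely leaves without activation
hydride: pKₐ(H₂) ≈ 36

iodide (I⁻) > water (H₂O) > F⁻ > a thiolate > hydride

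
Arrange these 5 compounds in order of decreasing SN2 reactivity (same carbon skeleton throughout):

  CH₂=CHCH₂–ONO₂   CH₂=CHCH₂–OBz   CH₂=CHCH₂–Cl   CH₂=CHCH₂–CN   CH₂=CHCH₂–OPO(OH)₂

Same R in every case — rank the leaving groups.
Rank by basicity of the departing species: weakest base leaves most easily.
CH₂=CHCH₂–Cl loses Cl⁻: pKₐ(HCl) ≈ -7
CH₂=CHCH₂–ONO₂ loses NO₃⁻: pKₐ(HNO₃) ≈ -1.3
CH₂=CHCH₂–OPO(OH)₂ loses H₂PO₄⁻: pKₐ(H₃PO₄) ≈ 2.1
CH₂=CHCH₂–OBz loses PhCOO⁻: pKₐ(C₆H₅COOH) ≈ 4.2
CH₂=CHCH₂–CN loses CN⁻: pKₐ(HCN) ≈ 9.2

CH₂=CHCH₂–Cl > CH₂=CHCH₂–ONO₂ > CH₂=CHCH₂–OPO(OH)₂ > CH₂=CHCH₂–OBz > CH₂=CHCH₂–CN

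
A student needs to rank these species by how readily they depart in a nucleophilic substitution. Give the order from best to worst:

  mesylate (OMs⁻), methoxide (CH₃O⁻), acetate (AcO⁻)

mesylate (OMs⁻): pKₐ(CH₃SO₃H (MsOH)) ≈ -1.9
acetate (AcO⁻): pKₐ(CH₃COOH) ≈ 4.8 — resonance-stabilised but still a weak base
methoxide (CH₃O⁻): pKₐ(CH₃OH) ≈ 15.5 — strong base; alkoxides do not leave unassisted

mesylate (OMs⁻) > acetate (AcO⁻) > methoxide (CH₃O⁻)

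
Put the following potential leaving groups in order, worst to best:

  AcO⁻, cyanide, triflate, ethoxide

The more stable X⁻ (or X) is on its own — i.e. the weaker a base it is — the better a leaving group it makes.
triflate: pKₐ(CF₃SO₃H (triflic acid)) ≈ -14
AcO⁻: pKₐ(CH₃COOH) ≈ 4.8
cyanide: pKₐ(HCN) ≈ 9.2
ethoxide: pKₐ(CH₃CH₂OH) ≈ 16
Listed from poorest to best leaving group as asked.

ethoxide < cyanide < AcO⁻ < triflate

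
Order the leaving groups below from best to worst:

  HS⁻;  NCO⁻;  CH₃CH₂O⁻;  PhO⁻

Leaving-group ability tracks the stability of the departed species; conjugate-acid pKₐ is the usual yardstick (lower pKₐ → better LG).
NCO⁻: pKₐ(HOCN) ≈ 3.5 — resonance between N and O
HS⁻: pKₐ(H₂S) ≈ 7
PhO⁻: pKₐ(C₆H₅OH (phenol)) ≈ 10 — resonance into the ring helps, but still a poor LG
CH₃CH₂O⁻: pKₐ(CH₃CH₂OH) ≈ 16 — strong base; alkoxides do not leave unassisted

NCO⁻ > HS⁻ > PhO⁻ > CH₃CH₂O⁻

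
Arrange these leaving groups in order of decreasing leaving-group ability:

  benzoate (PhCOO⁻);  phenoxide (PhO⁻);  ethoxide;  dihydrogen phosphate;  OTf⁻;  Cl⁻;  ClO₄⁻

OTf⁻ > ClO₄⁻ > Cl⁻ > dihydrogen phosphate > benzoate (PhCOO⁻) > phenoxide (PhO⁻) > ethoxide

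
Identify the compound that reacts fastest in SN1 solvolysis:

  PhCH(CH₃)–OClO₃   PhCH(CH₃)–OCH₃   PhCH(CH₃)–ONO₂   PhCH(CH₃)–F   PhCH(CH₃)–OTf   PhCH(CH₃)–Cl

With the same alkyl group throughout, only the leaving group differentiates the rates.
The more stable X⁻ (or X) is on its own — i.e. the weaker a base it is — the better a leaving group it makes.
PhCH(CH₃)–OTf loses OTf⁻: pKₐ(CF₃SO₃H (triflic acid)) ≈ -14
PhCH(CH₃)–OClO₃ loses ClO₄⁻: pKₐ(HClO₄) ≈ -10
PhCH(CH₃)–Cl loses Cl⁻: pKₐ(HCl) ≈ -7
PhCH(CH₃)–ONO₂ loses NO₃⁻: pKₐ(HNO₃) ≈ -1.3
PhCH(CH₃)–F loses F⁻: pKₐ(HF) ≈ 3.2
PhCH(CH₃)–OCH₃ loses CH₃O⁻: pKₐ(CH₃OH) ≈ 15.5

PhCH(CH₃)–OTf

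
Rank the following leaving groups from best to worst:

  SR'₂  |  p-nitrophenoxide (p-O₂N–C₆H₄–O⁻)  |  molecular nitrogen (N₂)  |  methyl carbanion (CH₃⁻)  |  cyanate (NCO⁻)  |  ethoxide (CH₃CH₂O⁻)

molecular nitrogen (N₂) > SR'₂ > cyanate (NCO⁻) > p-nitrophenoxide (p-O₂N–C₆H₄–O⁻) > ethoxide (CH₃CH₂O⁻) > methyl carbanion (CH₃⁻)

A good leaving group is a weak base: the lower the pKₐ of its conjugate acid, the more readily it departs.
molecular nitrogen (N₂): no meaningful conjugate acid; N₂ departs as an exceptionally stable neutral molecule
SR'₂: pKₐ(R'₂SH⁺) ≈ -7 — neutral; leaves from a sulfonium salt (R–SR'₂⁺)
cyanate (NCO⁻): pKₐ(HOCN) ≈ 3.5 — resonance between N and O
p-nitrophenoxide (p-O₂N–C₆H₄–O⁻): pKₐ(p-nitrophenol) ≈ 7.2 — nitro group delocalises the charge; the classic chromogenic LG
ethoxide (CH₃CH₂O⁻): pKₐ(CH₃CH₂OH) ≈ 16 — strong base; alkoxides do not leave unassisted
methyl carbanion (CH₃⁻): pKₐ(CH₄) ≈ 48 — unstabilised carbanion; the worst conceivable leaving group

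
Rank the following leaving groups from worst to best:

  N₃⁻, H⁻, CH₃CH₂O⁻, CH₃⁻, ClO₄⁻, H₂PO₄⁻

ClO₄⁻: pKₐ(HClO₄) ≈ -10
H₂PO₄⁻: pKₐ(H₃PO₄) ≈ 2.1
N₃⁻: pKₐ(HN₃) ≈ 4.7
CH₃CH₂O⁻: pKₐ(CH₃CH₂OH) ≈ 16
H⁻: pKₐ(H₂) ≈ 36
CH₃⁻: pKₐ(CH₄) ≈ 48
Listed from poorest to best leaving group as asked.

CH₃⁻ < H⁻ < CH₃CH₂O⁻ < N₃⁻ < H₂PO₄⁻ < ClO₄⁻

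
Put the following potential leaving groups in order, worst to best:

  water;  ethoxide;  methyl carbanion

methyl carbanion < ethoxide < water

The more stable X⁻ (or X) is on its own — i.e. the weaker a base it is — the better a leaving group it makes.
water: pKₐ(H₃O⁺) ≈ -1.7
ethoxide: pKₐ(CH₃CH₂OH) ≈ 16
methyl carbanion: pKₐ(CH₄) ≈ 48 — unstabilised carbanion; the worst conceivable leaving group
Listed from poorest to best leaving group as asked.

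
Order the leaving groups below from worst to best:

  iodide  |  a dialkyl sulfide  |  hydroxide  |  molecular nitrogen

The more stable X⁻ (or X) is on its own — i.e. the weaker a base it is — the better a leaving group it makes.
molecular nitrogen: no meaningful conjugate acid; N₂ departs as an exceptionally stable neutral molecule
iodide: pKₐ(HI) ≈ -10
a dialkyl sulfide: pKₐ(R'₂SH⁺) ≈ -7 — neutral; leaves from a sulfonium salt (R–SR'₂⁺)
hydroxide: pKₐ(H₂O) ≈ 15.7 — strong base; essentially never leaves without prior activation
Reversing gives the worst-to-best order requested.

hydroxide < a dialkyl sulfide < iodide < molecular nitrogen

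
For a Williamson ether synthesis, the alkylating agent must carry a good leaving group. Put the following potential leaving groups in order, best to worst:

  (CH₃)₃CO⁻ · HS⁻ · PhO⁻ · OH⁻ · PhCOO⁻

Rank by basicity of the departing species: weakest base leaves most easily.
PhCOO⁻: pKₐ(C₆H₅COOH) ≈ 4.2 — aryl carboxylate
HS⁻: pKₐ(H₂S) ≈ 7 — larger and more polarisable than the oxygen analogue
PhO⁻: pKₐ(C₆H₅OH (phenol)) ≈ 10
OH⁻: pKₐ(H₂O) ≈ 15.7 — strong base; essentially never leaves without prior activation
(CH₃)₃CO⁻: pKₐ(t-BuOH) ≈ 18 — bulky, strongly basic alkoxide

PhCOO⁻ > HS⁻ > PhO⁻ > OH⁻ > (CH₃)₃CO⁻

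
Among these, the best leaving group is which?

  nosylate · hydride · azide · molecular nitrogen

molecular nitrogen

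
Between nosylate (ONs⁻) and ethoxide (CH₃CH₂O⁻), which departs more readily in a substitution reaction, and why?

nosylate (ONs⁻) is the better leaving group.
pKₐ(p-O₂NC₆H₄SO₃H) ≈ -3.5 versus pKₐ(CH₃CH₂OH) ≈ 16: nosylate (ONs⁻) is the much weaker base.
P-nitro group further stabilises the sulfonate.

nosylate (ONs⁻)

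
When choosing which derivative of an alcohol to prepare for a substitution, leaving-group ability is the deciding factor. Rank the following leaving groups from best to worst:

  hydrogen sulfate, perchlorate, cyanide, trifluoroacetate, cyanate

Rank by basicity of the departing species: weakest base leaves most easily.
perchlorate: pKₐ(HClO₄) ≈ -10
hydrogen sulfate: pKₐ(H₂SO₄) ≈ -3
trifluoroacetate: pKₐ(CF₃COOH) ≈ 0.2
cyanate: pKₐ(HOCN) ≈ 3.5
cyanide: pKₐ(HCN) ≈ 9.2

perchlorate > hydrogen sulfate > trifluoroacetate > cyanate > cyanide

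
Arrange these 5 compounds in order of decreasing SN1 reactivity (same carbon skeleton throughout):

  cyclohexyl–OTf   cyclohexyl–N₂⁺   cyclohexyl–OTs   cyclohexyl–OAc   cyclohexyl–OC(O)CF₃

cyclohexyl–N₂⁺ > cyclohexyl–OTf > cyclohexyl–OTs > cyclohexyl–OC(O)CF₃ > cyclohexyl–OAc

With the same alkyl group throughout, only the leaving group differentiates the rates.
The more stable X⁻ (or X) is on its own — i.e. the weaker a base it is — the better a leaving group it makes.
cyclohexyl–N₂⁺ loses N₂: no meaningful conjugate acid; N₂ departs as an exceptionally stable neutral molecule
cyclohexyl–OTf loses OTf⁻: pKₐ(CF₃SO₃H (triflic acid)) ≈ -14
cyclohexyl–OTs loses OTs⁻: pKₐ(p-CH₃C₆H₄SO₃H (TsOH)) ≈ -2.8
cyclohexyl–OC(O)CF₃ loses CF₃COO⁻: pKₐ(CF₃COOH) ≈ 0.2
cyclohexyl–OAc loses AcO⁻: pKₐ(CH₃COOH) ≈ 4.8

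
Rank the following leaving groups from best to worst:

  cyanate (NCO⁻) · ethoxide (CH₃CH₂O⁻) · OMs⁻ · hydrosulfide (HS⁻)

OMs⁻: pKₐ(CH₃SO₃H (MsOH)) ≈ -1.9
cyanate (NCO⁻): pKₐ(HOCN) ≈ 3.5
hydrosulfide (HS⁻): pKₐ(H₂S) ≈ 7
ethoxide (CH₃CH₂O⁻): pKₐ(CH₃CH₂OH) ≈ 16

OMs⁻ > cyanate (NCO⁻) > hydrosulfide (HS⁻) > ethoxide (CH₃CH₂O⁻)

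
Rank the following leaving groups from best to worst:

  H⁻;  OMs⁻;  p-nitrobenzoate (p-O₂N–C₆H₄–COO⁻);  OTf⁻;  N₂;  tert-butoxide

N₂ > OTf⁻ > OMs⁻ > p-nitrobenzoate (p-O₂N–C₆H₄–COO⁻) > tert-butoxide > H⁻

Leaving-group ability tracks the stability of the departed species; conjugate-acid pKₐ is the usual yardstick (lower pKₐ → better LG).
N₂: no meaningful conjugate acid; N₂ departs as an exceptionally stable neutral molecule
OTf⁻: pKₐ(CF₃SO₃H (triflic acid)) ≈ -14
OMs⁻: pKₐ(CH₃SO₃H (MsOH)) ≈ -1.9
p-nitrobenzoate (p-O₂N–C₆H₄–COO⁻): pKₐ(p-nitrobenzoic acid) ≈ 3.4
tert-butoxide: pKₐ(t-BuOH) ≈ 18
H⁻: pKₐ(H₂) ≈ 36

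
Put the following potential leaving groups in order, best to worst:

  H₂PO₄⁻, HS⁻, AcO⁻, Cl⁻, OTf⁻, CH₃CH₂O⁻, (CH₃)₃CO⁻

OTf⁻ > Cl⁻ > H₂PO₄⁻ > AcO⁻ > HS⁻ > CH₃CH₂O⁻ > (CH₃)₃CO⁻

Leaving-group ability tracks the stability of the departed species; conjugate-acid pKₐ is the usual yardstick (lower pKₐ → better LG).
OTf⁻: pKₐ(CF₃SO₃H (triflic acid)) ≈ -14
Cl⁻: pKₐ(HCl) ≈ -7
H₂PO₄⁻: pKₐ(H₃PO₄) ≈ 2.1
AcO⁻: pKₐ(CH₃COOH) ≈ 4.8
HS⁻: pKₐ(H₂S) ≈ 7
CH₃CH₂O⁻: pKₐ(CH₃CH₂OH) ≈ 16
(CH₃)₃CO⁻: pKₐ(t-BuOH) ≈ 18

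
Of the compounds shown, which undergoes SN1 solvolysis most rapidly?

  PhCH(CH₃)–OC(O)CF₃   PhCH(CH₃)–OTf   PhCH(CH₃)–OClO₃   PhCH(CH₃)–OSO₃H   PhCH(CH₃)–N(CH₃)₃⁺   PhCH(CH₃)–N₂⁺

PhCH(CH₃)–N₂⁺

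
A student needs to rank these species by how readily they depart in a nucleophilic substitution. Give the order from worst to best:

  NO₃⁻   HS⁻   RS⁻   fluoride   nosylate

RS⁻ < HS⁻ < fluoride < NO₃⁻ < nosylate

Leaving-group ability tracks the stability of the departed species; conjugate-acid pKₐ is the usual yardstick (lower pKₐ → better LG).
nosylate: pKₐ(p-O₂NC₆H₄SO₃H) ≈ -3.5
NO₃⁻: pKₐ(HNO₃) ≈ -1.3
fluoride: pKₐ(HF) ≈ 3.2
HS⁻: pKₐ(H₂S) ≈ 7
RS⁻: pKₐ(RSH (a thiol)) ≈ 10.5
Listed from poorest to best leaving group as asked.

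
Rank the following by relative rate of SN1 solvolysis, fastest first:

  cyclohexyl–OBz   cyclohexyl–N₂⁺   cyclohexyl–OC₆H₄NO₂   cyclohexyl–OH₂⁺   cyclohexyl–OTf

cyclohexyl–N₂⁺ > cyclohexyl–OTf > cyclohexyl–OH₂⁺ > cyclohexyl–OBz > cyclohexyl–OC₆H₄NO₂

The skeletons are identical, so relative rate is governed entirely by leaving-group ability.
Leaving-group ability tracks the stability of the departed species; conjugate-acid pKₐ is the usual yardstick (lower pKₐ → better LG).
cyclohexyl–N₂⁺ loses N₂: no meaningful conjugate acid; N₂ departs as an exceptionally stable neutral molecule
cyclohexyl–OTf loses OTf⁻: pKₐ(CF₃SO₃H (triflic acid)) ≈ -14
cyclohexyl–OH₂⁺ loses H₂O: pKₐ(H₃O⁺) ≈ -1.7
cyclohexyl–OBz loses PhCOO⁻: pKₐ(C₆H₅COOH) ≈ 4.2
cyclohexyl–OC₆H₄NO₂ loses p-O₂N–C₆H₄–O⁻: pKₐ(p-nitrophenol) ≈ 7.2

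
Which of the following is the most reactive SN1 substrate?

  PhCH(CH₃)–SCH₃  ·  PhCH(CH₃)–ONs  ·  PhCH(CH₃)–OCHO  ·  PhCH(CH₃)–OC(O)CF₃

PhCH(CH₃)–ONs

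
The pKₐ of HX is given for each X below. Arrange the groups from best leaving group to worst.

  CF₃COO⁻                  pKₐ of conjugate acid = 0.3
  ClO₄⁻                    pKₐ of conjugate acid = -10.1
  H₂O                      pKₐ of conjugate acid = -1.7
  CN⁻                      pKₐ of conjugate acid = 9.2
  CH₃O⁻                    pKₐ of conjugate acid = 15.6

Lower conjugate-acid pKₐ ⇒ weaker base ⇒ better leaving group.
Sorting by the given values: ClO₄⁻ (-10.1), H₂O (-1.7), CF₃COO⁻ (0.3), CN⁻ (9.2), CH₃O⁻ (15.6).

ClO₄⁻ > H₂O > CF₃COO⁻ > CN⁻ > CH₃O⁻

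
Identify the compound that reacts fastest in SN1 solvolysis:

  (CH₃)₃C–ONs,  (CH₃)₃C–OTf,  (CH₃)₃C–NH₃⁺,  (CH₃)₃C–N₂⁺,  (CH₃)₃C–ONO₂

(CH₃)₃C–N₂⁺

Identical carbon frameworks mean the comparison reduces to leaving-group quality.
Rank by basicity of the departing species: weakest base leaves most easily.
(CH₃)₃C–N₂⁺ loses N₂: no meaningful conjugate acid; N₂ departs as an exceptionally stable neutral molecule
(CH₃)₃C–OTf loses OTf⁻: pKₐ(CF₃SO₃H (triflic acid)) ≈ -14
(CH₃)₃C–ONs loses ONs⁻: pKₐ(p-O₂NC₆H₄SO₃H) ≈ -3.5
(CH₃)₃C–ONO₂ loses NO₃⁻: pKₐ(HNO₃) ≈ -1.3
(CH₃)₃C–NH₃⁺ loses NH₃: pKₐ(NH₄⁺) ≈ 9.2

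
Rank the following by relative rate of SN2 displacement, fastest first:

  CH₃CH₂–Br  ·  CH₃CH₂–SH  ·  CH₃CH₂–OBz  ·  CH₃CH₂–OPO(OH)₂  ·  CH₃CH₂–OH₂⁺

Same R in every case — rank the leaving groups.
Rank by basicity of the departing species: weakest base leaves most easily.
CH₃CH₂–Br loses Br⁻: pKₐ(HBr) ≈ -9
CH₃CH₂–OH₂⁺ loses H₂O: pKₐ(H₃O⁺) ≈ -1.7
CH₃CH₂–OPO(OH)₂ loses H₂PO₄⁻: pKₐ(H₃PO₄) ≈ 2.1
CH₃CH₂–OBz loses PhCOO⁻: pKₐ(C₆H₅COOH) ≈ 4.2
CH₃CH₂–SH loses HS⁻: pKₐ(H₂S) ≈ 7

CH₃CH₂–Br > CH₃CH₂–OH₂⁺ > CH₃CH₂–OPO(OH)₂ > CH₃CH₂–OBz > CH₃CH₂–SH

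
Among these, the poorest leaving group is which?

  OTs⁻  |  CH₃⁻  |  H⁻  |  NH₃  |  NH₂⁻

CH₃⁻

A good leaving group is a weak base: the lower the pKₐ of its conjugate acid, the more readily it departs.
OTs⁻: pKₐ(p-CH₃C₆H₄SO₃H (TsOH)) ≈ -2.8
NH₃: pKₐ(NH₄⁺) ≈ 9.2
H⁻: pKₐ(H₂) ≈ 36
NH₂⁻: pKₐ(NH₃) ≈ 38
CH₃⁻: pKₐ(CH₄) ≈ 48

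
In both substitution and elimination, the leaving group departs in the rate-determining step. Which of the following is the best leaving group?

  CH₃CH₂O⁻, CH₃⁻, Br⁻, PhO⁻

Br⁻

A good leaving group is a weak base: the lower the pKₐ of its conjugate acid, the more readily it departs.
Br⁻: pKₐ(HBr) ≈ -9
PhO⁻: pKₐ(C₆H₅OH (phenol)) ≈ 10
CH₃CH₂O⁻: pKₐ(CH₃CH₂OH) ≈ 16
CH₃⁻: pKₐ(CH₄) ≈ 48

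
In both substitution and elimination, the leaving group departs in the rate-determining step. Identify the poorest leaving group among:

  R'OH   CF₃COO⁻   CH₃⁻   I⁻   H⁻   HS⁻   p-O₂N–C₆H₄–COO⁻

CH₃⁻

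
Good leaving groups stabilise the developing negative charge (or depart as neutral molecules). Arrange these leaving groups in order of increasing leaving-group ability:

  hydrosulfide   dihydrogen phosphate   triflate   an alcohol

hydrosulfide < dihydrogen phosphate < an alcohol < triflate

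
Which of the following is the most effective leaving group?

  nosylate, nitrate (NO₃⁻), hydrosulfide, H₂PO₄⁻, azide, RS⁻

Leaving-group ability tracks the stability of the departed species; conjugate-acid pKₐ is the usual yardstick (lower pKₐ → better LG).
nosylate: pKₐ(p-O₂NC₆H₄SO₃H) ≈ -3.5
nitrate (NO₃⁻): pKₐ(HNO₃) ≈ -1.3
H₂PO₄⁻: pKₐ(H₃PO₄) ≈ 2.1
azide: pKₐ(HN₃) ≈ 4.7
hydrosulfide: pKₐ(H₂S) ≈ 7
RS⁻: pKₐ(RSH (a thiol)) ≈ 10.5

nosylate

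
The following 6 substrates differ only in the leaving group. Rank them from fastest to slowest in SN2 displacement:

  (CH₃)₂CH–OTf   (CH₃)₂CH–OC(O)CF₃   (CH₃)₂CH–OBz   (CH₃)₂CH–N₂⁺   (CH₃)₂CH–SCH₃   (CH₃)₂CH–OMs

(CH₃)₂CH–N₂⁺ > (CH₃)₂CH–OTf > (CH₃)₂CH–OMs > (CH₃)₂CH–OC(O)CF₃ > (CH₃)₂CH–OBz > (CH₃)₂CH–SCH₃

The skeletons are identical, so relative rate is governed entirely by leaving-group ability.
The more stable X⁻ (or X) is on its own — i.e. the weaker a base it is — the better a leaving group it makes.
(CH₃)₂CH–N₂⁺ loses N₂: no meaningful conjugate acid; N₂ departs as an exceptionally stable neutral molecule
(CH₃)₂CH–OTf loses OTf⁻: pKₐ(CF₃SO₃H (triflic acid)) ≈ -14
(CH₃)₂CH–OMs loses OMs⁻: pKₐ(CH₃SO₃H (MsOH)) ≈ -1.9
(CH₃)₂CH–OC(O)CF₃ loses CF₃COO⁻: pKₐ(CF₃COOH) ≈ 0.2
(CH₃)₂CH–OBz loses PhCOO⁻: pKₐ(C₆H₅COOH) ≈ 4.2
(CH₃)₂CH–SCH₃ loses RS⁻: pKₐ(RSH (a thiol)) ≈ 10.5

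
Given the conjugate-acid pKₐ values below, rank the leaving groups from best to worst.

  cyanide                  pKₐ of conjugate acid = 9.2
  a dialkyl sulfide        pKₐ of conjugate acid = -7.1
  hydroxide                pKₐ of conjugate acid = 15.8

a dialkyl sulfide > cyanide > hydroxide

Lower conjugate-acid pKₐ ⇒ weaker base ⇒ better leaving group.
Sorting by the given values: a dialkyl sulfide (-7.1), cyanide (9.2), hydroxide (15.8).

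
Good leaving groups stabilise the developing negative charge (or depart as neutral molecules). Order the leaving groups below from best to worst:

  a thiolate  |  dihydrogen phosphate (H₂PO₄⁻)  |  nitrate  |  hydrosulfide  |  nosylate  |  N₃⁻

nosylate: pKₐ(p-O₂NC₆H₄SO₃H) ≈ -3.5 — p-nitro group further stabilises the sulfonate
nitrate: pKₐ(HNO₃) ≈ -1.3
dihydrogen phosphate (H₂PO₄⁻): pKₐ(H₃PO₄) ≈ 2.1
N₃⁻: pKₐ(HN₃) ≈ 4.7 — linear, resonance-stabilised
hydrosulfide: pKₐ(H₂S) ≈ 7 — larger and more polarisable than the oxygen analogue
a thiolate: pKₐ(RSH (a thiol)) ≈ 10.5

nosylate > nitrate > dihydrogen phosphate (H₂PO₄⁻) > N₃⁻ > hydrosulfide > a thiolate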